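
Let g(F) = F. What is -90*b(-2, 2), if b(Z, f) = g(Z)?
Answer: 180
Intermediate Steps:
b(Z, f) = Z
-90*b(-2, 2) = -90*(-2) = 180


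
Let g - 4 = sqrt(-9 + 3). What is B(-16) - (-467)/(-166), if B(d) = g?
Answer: 197/166 + I*sqrt(6) ≈ 1.1867 + 2.4495*I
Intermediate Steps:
g = 4 + I*sqrt(6) (g = 4 + sqrt(-9 + 3) = 4 + sqrt(-6) = 4 + I*sqrt(6) ≈ 4.0 + 2.4495*I)
B(d) = 4 + I*sqrt(6)
B(-16) - (-467)/(-166) = (4 + I*sqrt(6)) - (-467)/(-166) = (4 + I*sqrt(6)) - (-467)*(-1)/166 = (4 + I*sqrt(6)) - 1*467/166 = (4 + I*sqrt(6)) - 467/166 = 197/166 + I*sqrt(6)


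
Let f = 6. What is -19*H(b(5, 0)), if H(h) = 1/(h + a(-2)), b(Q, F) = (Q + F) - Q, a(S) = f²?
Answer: -19/36 ≈ -0.52778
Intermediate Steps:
a(S) = 36 (a(S) = 6² = 36)
b(Q, F) = F (b(Q, F) = (F + Q) - Q = F)
H(h) = 1/(36 + h) (H(h) = 1/(h + 36) = 1/(36 + h))
-19*H(b(5, 0)) = -19/(36 + 0) = -19/36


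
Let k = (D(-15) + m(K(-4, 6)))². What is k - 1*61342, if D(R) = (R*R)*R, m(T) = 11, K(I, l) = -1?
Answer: 11255154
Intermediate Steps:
D(R) = R³ (D(R) = R²*R = R³)
k = 11316496 (k = ((-15)³ + 11)² = (-3375 + 11)² = (-3364)² = 11316496)
k - 1*61342 = 11316496 - 1*61342 = 11316496 - 61342 = 11255154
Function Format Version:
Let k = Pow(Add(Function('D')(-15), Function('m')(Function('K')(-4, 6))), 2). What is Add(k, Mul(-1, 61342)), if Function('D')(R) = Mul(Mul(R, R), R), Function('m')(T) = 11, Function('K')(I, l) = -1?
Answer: 11255154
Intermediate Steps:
Function('D')(R) = Pow(R, 3) (Function('D')(R) = Mul(Pow(R, 2), R) = Pow(R, 3))
k = 11316496 (k = Pow(Add(Pow(-15, 3), 11), 2) = Pow(Add(-3375, 11), 2) = Pow(-3364, 2) = 11316496)
Add(k, Mul(-1, 61342)) = Add(11316496, Mul(-1, 61342)) = Add(11316496, -61342) = 11255154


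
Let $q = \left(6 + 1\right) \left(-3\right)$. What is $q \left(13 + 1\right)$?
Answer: $-294$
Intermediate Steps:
$q = -21$ ($q = 7 \left(-3\right) = -21$)
$q \left(13 + 1\right) = - 21 \left(13 + 1\right) = \left(-21\right) 14 = -294$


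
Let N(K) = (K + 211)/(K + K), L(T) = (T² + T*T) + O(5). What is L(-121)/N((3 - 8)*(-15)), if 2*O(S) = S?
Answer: 4392675/286 ≈ 15359.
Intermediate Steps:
O(S) = S/2
L(T) = 5/2 + 2*T² (L(T) = (T² + T*T) + (½)*5 = (T² + T²) + 5/2 = 2*T² + 5/2 = 5/2 + 2*T²)
N(K) = (211 + K)/(2*K) (N(K) = (211 + K)/((2*K)) = (211 + K)*(1/(2*K)) = (211 + K)/(2*K))
L(-121)/N((3 - 8)*(-15)) = (5/2 + 2*(-121)²)/(((211 + (3 - 8)*(-15))/(2*(((3 - 8)*(-15)))))) = (5/2 + 2*14641)/(((211 - 5*(-15))/(2*((-5*(-15)))))) = (5/2 + 29282)/(((½)*(211 + 75)/75)) = 58569/(2*(((½)*(1/75)*286))) = 58569/(2*(143/75)) = (58569/2)*(75/143) = 4392675/286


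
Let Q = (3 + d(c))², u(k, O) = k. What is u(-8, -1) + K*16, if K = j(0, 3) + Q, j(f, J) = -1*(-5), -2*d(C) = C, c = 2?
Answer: 136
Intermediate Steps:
d(C) = -C/2
j(f, J) = 5
Q = 4 (Q = (3 - ½*2)² = (3 - 1)² = 2² = 4)
K = 9 (K = 5 + 4 = 9)
u(-8, -1) + K*16 = -8 + 9*16 = -8 + 144 = 136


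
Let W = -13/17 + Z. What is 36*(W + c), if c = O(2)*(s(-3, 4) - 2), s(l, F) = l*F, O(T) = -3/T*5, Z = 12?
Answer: 71136/17 ≈ 4184.5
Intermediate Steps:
O(T) = -15/T
W = 191/17 (W = -13/17 + 12 = 191/17 ≈ 11.235)
s(l, F) = F*l
c = 105 (c = (-15/2)*(4*(-3) - 2) = (-15*1/2)*(-12 - 2) = -15/2*(-14) = 105)
36*(W + c) = 36*(191/17 + 105) = 36*(1976/17) = 71136/17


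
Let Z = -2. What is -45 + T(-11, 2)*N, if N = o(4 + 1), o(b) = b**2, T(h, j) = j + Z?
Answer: -45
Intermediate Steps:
T(h, j) = -2 + j (T(h, j) = j - 2 = -2 + j)
N = 25 (N = (4 + 1)**2 = 5**2 = 25)
-45 + T(-11, 2)*N = -45 + (-2 + 2)*25 = -45 + 0*25 = -45 + 0 = -45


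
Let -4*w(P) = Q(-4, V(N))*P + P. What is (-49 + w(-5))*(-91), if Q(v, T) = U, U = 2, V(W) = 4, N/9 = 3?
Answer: 16471/4 ≈ 4117.8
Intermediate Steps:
N = 27 (N = 9*3 = 27)
Q(v, T) = 2
w(P) = -3*P/4 (w(P) = -(2*P + P)/4 = -3*P/4)
(-49 + w(-5))*(-91) = (-49 - 3/4*(-5))*(-91) = (-49 + 15/4)*(-91) = -181/4*(-91) = 16471/4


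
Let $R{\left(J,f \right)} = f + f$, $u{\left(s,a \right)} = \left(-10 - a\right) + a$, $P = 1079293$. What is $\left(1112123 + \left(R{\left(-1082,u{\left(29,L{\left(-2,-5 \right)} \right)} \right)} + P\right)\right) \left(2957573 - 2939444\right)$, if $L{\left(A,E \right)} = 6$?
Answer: $39727818084$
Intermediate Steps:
$u{\left(s,a \right)} = -10$
$R{\left(J,f \right)} = 2 f$
$\left(1112123 + \left(R{\left(-1082,u{\left(29,L{\left(-2,-5 \right)} \right)} \right)} + P\right)\right) \left(2957573 - 2939444\right) = \left(1112123 + \left(2 \left(-10\right) + 1079293\right)\right) \left(2957573 - 2939444\right) = \left(1112123 + \left(-20 + 1079293\right)\right) 18129 = \left(1112123 + 1079273\right) 18129 = 2191396 \cdot 18129 = 39727818084$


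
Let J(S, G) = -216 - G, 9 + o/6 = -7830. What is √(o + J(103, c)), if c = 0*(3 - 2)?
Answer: 15*I*√210 ≈ 217.37*I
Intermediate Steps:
o = -47034 (o = -54 + 6*(-7830) = -54 - 46980 = -47034)
c = 0 (c = 0*1 = 0)
√(o + J(103, c)) = √(-47034 + (-216 - 1*0)) = √(-47034 + (-216 + 0)) = √(-47034 - 216) = √(-47250) = 15*I*√210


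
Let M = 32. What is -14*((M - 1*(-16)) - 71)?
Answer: 322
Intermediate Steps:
-14*((M - 1*(-16)) - 71) = -14*((32 - 1*(-16)) - 71) = -14*((32 + 16) - 71) = -14*(48 - 71) = -14*(-23) = 322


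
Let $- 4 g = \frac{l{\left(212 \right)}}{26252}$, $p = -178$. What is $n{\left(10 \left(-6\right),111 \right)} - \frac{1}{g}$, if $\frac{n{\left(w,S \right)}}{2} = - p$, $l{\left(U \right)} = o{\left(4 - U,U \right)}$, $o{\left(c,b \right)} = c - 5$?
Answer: $- \frac{29180}{213} \approx -137.0$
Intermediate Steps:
$o{\left(c,b \right)} = -5 + c$ ($o{\left(c,b \right)} = c - 5 = -5 + c$)
$l{\left(U \right)} = -1 - U$ ($l{\left(U \right)} = -5 - \left(-4 + U\right) = -1 - U$)
$g = \frac{213}{105008}$ ($g = - \frac{\left(-1 - 212\right) \frac{1}{26252}}{4} = - \frac{\left(-213\right) \frac{1}{26252}}{4} = \left(- \frac{1}{4}\right) \left(- \frac{213}{26252}\right) = \frac{213}{105008} \approx 0.0020284$)
$n{\left(w,S \right)} = 356$ ($n{\left(w,S \right)} = 2 \left(\left(-1\right) \left(-178\right)\right) = 2 \cdot 178 = 356$)
$n{\left(10 \left(-6\right),111 \right)} - \frac{1}{g} = 356 - \frac{1}{\frac{213}{105008}} = 356 - \frac{105008}{213} = - \frac{29180}{213}$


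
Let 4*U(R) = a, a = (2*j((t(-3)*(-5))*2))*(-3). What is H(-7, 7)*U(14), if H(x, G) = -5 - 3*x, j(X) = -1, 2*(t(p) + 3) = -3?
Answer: 24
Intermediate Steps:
t(p) = -9/2 (t(p) = -3 + (1/2)*(-3) = -3 - 3/2 = -9/2)
a = 6 (a = (2*(-1))*(-3) = -2*(-3) = 6)
U(R) = 3/2 (U(R) = (1/4)*6 = 3/2)
H(-7, 7)*U(14) = (-5 - 3*(-7))*(3/2) = (-5 + 21)*(3/2) = 16*(3/2) = 24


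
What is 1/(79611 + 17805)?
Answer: 1/97416 ≈ 1.0265e-5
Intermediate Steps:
1/(79611 + 17805) = 1/97416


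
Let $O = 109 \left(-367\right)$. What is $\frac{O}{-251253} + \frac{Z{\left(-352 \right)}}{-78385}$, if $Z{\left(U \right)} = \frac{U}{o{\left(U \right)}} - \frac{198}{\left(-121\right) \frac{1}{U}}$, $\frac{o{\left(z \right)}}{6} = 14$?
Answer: $\frac{22969868269}{137861264835} \approx 0.16662$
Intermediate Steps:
$o{\left(z \right)} = 84$ ($o{\left(z \right)} = 6 \cdot 14 = 84$)
$O = -40003$
$Z{\left(U \right)} = \frac{1523 U}{924}$ ($Z{\left(U \right)} = \frac{U}{84} - \frac{198}{\left(-121\right) \frac{1}{U}} = U \frac{1}{84} - 198 \left(- \frac{U}{121}\right) = \frac{U}{84} + \frac{18 U}{11} = \frac{1523 U}{924}$)
$\frac{O}{-251253} + \frac{Z{\left(-352 \right)}}{-78385} = - \frac{40003}{-251253} + \frac{\frac{1523}{924} \left(-352\right)}{-78385} = \left(-40003\right) \left(- \frac{1}{251253}\right) - - \frac{12184}{1646085} = \frac{40003}{251253} + \frac{12184}{1646085} = \frac{22969868269}{137861264835}$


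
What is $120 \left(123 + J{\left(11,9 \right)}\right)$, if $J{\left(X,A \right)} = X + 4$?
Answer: $16560$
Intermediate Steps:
$J{\left(X,A \right)} = 4 + X$
$120 \left(123 + J{\left(11,9 \right)}\right) = 120 \left(123 + \left(4 + 11\right)\right) = 120 \left(123 + 15\right) = 120 \cdot 138 = 16560$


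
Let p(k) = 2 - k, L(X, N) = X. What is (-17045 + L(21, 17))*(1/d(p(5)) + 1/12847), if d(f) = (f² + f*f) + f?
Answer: -218962688/192705 ≈ -1136.3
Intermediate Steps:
d(f) = f + 2*f² (d(f) = (f² + f²) + f = 2*f² + f = f + 2*f²)
(-17045 + L(21, 17))*(1/d(p(5)) + 1/12847) = (-17045 + 21)*(1/((2 - 1*5)*(1 + 2*(2 - 1*5))) + 1/12847) = -17024*(1/((2 - 5)*(1 + 2*(2 - 5))) + 1/12847) = -17024*(1/(-3*(1 + 2*(-3))) + 1/12847) = -17024*(1/(-3*(1 - 6)) + 1/12847) = -17024*(1/(-3*(-5)) + 1/12847) = -17024*(1/15 + 1/12847) = -17024*12862/192705 = -218962688/192705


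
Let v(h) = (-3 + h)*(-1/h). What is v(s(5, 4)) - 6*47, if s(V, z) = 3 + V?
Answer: -2261/8 ≈ -282.63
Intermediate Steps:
v(h) = -(-3 + h)/h
v(s(5, 4)) - 6*47 = (3 - (3 + 5))/(3 + 5) - 6*47 = (3 - 1*8)/8 - 282 = (3 - 8)/8 - 282 = (⅛)*(-5) - 282 = -5/8 - 282 = -2261/8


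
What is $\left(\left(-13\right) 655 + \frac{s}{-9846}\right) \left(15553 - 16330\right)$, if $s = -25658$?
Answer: $\frac{10853787644}{1641} \approx 6.6141 \cdot 10^{6}$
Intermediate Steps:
$\left(\left(-13\right) 655 + \frac{s}{-9846}\right) \left(15553 - 16330\right) = \left(\left(-13\right) 655 - \frac{25658}{-9846}\right) \left(15553 - 16330\right) = \left(-8515 - - \frac{12829}{4923}\right) \left(-777\right) = \left(-8515 + \frac{12829}{4923}\right) \left(-777\right) = \left(- \frac{41906516}{4923}\right) \left(-777\right) = \frac{10853787644}{1641}$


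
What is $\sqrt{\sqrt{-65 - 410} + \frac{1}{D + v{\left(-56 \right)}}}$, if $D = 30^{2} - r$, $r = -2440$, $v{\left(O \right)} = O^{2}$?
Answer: $\frac{\sqrt{1619 + 52423220 i \sqrt{19}}}{3238} \approx 3.3011 + 3.3011 i$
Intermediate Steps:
$D = 3340$ ($D = 30^{2} - -2440 = 900 + 2440 = 3340$)
$\sqrt{\sqrt{-65 - 410} + \frac{1}{D + v{\left(-56 \right)}}} = \sqrt{\sqrt{-65 - 410} + \frac{1}{3340 + \left(-56\right)^{2}}} = \sqrt{\sqrt{-475} + \frac{1}{3340 + 3136}} = \sqrt{5 i \sqrt{19} + \frac{1}{6476}} = \sqrt{\frac{1}{6476} + 5 i \sqrt{19}}$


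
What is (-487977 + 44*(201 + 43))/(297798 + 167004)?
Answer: -477241/464802 ≈ -1.0268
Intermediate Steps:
(-487977 + 44*(201 + 43))/(297798 + 167004) = (-487977 + 44*244)/464802 = (-487977 + 10736)*(1/464802) = -477241*1/464802 = -477241/464802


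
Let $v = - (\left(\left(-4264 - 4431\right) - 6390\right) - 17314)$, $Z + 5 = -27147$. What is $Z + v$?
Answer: $5247$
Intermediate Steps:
$Z = -27152$ ($Z = -5 - 27147 = -27152$)
$v = 32399$ ($v = - (\left(-8695 - 6390\right) - 17314) = - (-15085 - 17314) = \left(-1\right) \left(-32399\right) = 32399$)
$Z + v = -27152 + 32399 = 5247$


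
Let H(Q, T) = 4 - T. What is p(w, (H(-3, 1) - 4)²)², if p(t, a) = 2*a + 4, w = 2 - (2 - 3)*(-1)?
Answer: 36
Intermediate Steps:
w = 1 (w = 2 - (-1)*(-1) = 2 - 1*1 = 2 - 1 = 1)
p(t, a) = 4 + 2*a
p(w, (H(-3, 1) - 4)²)² = (4 + 2*((4 - 1*1) - 4)²)² = (4 + 2*((4 - 1) - 4)²)² = (4 + 2*(3 - 4)²)² = (4 + 2*(-1)²)² = (4 + 2*1)² = (4 + 2)² = 6² = 36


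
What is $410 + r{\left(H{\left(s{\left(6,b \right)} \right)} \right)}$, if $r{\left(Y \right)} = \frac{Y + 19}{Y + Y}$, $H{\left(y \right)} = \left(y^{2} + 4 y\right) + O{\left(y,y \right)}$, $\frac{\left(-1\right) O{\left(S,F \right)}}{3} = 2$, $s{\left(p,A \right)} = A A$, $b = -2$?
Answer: $\frac{21365}{52} \approx 410.87$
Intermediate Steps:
$s{\left(p,A \right)} = A^{2}$
$O{\left(S,F \right)} = -6$ ($O{\left(S,F \right)} = \left(-3\right) 2 = -6$)
$H{\left(y \right)} = -6 + y^{2} + 4 y$ ($H{\left(y \right)} = \left(y^{2} + 4 y\right) - 6 = -6 + y^{2} + 4 y$)
$r{\left(Y \right)} = \frac{19 + Y}{2 Y}$
$410 + r{\left(H{\left(s{\left(6,b \right)} \right)} \right)} = 410 + \frac{19 + \left(-6 + \left(\left(-2\right)^{2}\right)^{2} + 4 \left(-2\right)^{2}\right)}{2 \left(-6 + \left(\left(-2\right)^{2}\right)^{2} + 4 \left(-2\right)^{2}\right)} = 410 + \frac{19 + \left(-6 + 4^{2} + 4 \cdot 4\right)}{2 \left(-6 + 4^{2} + 4 \cdot 4\right)} = 410 + \frac{19 + \left(-6 + 16 + 16\right)}{2 \left(-6 + 16 + 16\right)} = 410 + \frac{19 + 26}{2 \cdot 26} = 410 + \frac{1}{2} \cdot \frac{1}{26} \cdot 45 = 410 + \frac{45}{52} = \frac{21365}{52}$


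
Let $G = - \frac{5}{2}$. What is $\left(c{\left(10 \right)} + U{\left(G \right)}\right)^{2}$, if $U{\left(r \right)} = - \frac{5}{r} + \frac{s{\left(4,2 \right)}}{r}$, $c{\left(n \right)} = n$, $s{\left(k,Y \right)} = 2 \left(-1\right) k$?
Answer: $\frac{5776}{25} \approx 231.04$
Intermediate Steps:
$s{\left(k,Y \right)} = - 2 k$
$G = - \frac{5}{2}$ ($G = \left(-5\right) \frac{1}{2} = - \frac{5}{2} \approx -2.5$)
$U{\left(r \right)} = - \frac{13}{r}$ ($U{\left(r \right)} = - \frac{5}{r} + \frac{\left(-2\right) 4}{r} = - \frac{5}{r} - \frac{8}{r} = - \frac{13}{r}$)
$\left(c{\left(10 \right)} + U{\left(G \right)}\right)^{2} = \left(10 - \frac{13}{- \frac{5}{2}}\right)^{2} = \left(10 - - \frac{26}{5}\right)^{2} = \left(10 + \frac{26}{5}\right)^{2} = \left(\frac{76}{5}\right)^{2} = \frac{5776}{25}$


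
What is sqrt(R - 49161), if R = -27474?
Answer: 3*I*sqrt(8515) ≈ 276.83*I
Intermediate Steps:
sqrt(R - 49161) = sqrt(-27474 - 49161) = sqrt(-76635) = 3*I*sqrt(8515)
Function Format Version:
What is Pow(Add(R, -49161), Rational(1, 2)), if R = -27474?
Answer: Mul(3, I, Pow(8515, Rational(1, 2))) ≈ Mul(276.83, I)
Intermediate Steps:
Pow(Add(R, -49161), Rational(1, 2)) = Pow(Add(-27474, -49161), Rational(1, 2)) = Pow(-76635, Rational(1, 2)) = Mul(3, I, Pow(8515, Rational(1, 2)))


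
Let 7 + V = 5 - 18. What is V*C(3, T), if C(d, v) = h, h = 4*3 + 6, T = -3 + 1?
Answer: -360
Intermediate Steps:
T = -2
h = 18 (h = 12 + 6 = 18)
C(d, v) = 18
V = -20 (V = -7 + (5 - 18) = -7 - 13 = -20)
V*C(3, T) = -20*18 = -360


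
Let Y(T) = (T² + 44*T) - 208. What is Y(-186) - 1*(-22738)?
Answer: 48942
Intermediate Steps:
Y(T) = -208 + T² + 44*T
Y(-186) - 1*(-22738) = (-208 + (-186)² + 44*(-186)) - 1*(-22738) = (-208 + 34596 - 8184) + 22738 = 26204 + 22738 = 48942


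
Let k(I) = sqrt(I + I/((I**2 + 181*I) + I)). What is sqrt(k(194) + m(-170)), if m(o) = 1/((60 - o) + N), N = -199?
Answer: sqrt(273916 + 135501*sqrt(761870))/2914 ≈ 3.7364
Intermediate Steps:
m(o) = 1/(-139 - o) (m(o) = 1/((60 - o) - 199) = 1/(-139 - o))
k(I) = sqrt(I + I/(I**2 + 182*I))
sqrt(k(194) + m(-170)) = sqrt(sqrt((1 + 194*(182 + 194))/(182 + 194)) - 1/(139 - 170)) = sqrt(sqrt((1 + 194*376)/376) - 1/(-31)) = sqrt(sqrt((1 + 72944)/376) - 1*(-1/31)) = sqrt(sqrt((1/376)*72945) + 1/31) = sqrt(sqrt(72945/376) + 1/31) = sqrt(3*sqrt(761870)/188 + 1/31) = sqrt(1/31 + 3*sqrt(761870)/188)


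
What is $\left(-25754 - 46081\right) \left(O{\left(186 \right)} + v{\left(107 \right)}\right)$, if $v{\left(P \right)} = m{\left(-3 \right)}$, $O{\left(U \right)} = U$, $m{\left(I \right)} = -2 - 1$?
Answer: $-13145805$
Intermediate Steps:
$m{\left(I \right)} = -3$
$v{\left(P \right)} = -3$
$\left(-25754 - 46081\right) \left(O{\left(186 \right)} + v{\left(107 \right)}\right) = \left(-25754 - 46081\right) \left(186 - 3\right) = \left(-71835\right) 183 = -13145805$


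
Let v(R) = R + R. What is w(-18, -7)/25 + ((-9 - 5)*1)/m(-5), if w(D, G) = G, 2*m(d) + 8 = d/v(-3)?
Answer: 3899/1075 ≈ 3.6270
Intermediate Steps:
v(R) = 2*R
m(d) = -4 - d/12 (m(d) = -4 + (d/((2*(-3))))/2 = -4 + (d/(-6))/2 = -4 + (d*(-1/6))/2 = -4 + (-d/6)/2 = -4 - d/12)
w(-18, -7)/25 + ((-9 - 5)*1)/m(-5) = -7/25 + ((-9 - 5)*1)/(-4 - 1/12*(-5)) = -7*1/25 + (-14*1)/(-4 + 5/12) = -7/25 - 14/(-43/12) = -7/25 - 14*(-12/43) = -7/25 + 168/43 = 3899/1075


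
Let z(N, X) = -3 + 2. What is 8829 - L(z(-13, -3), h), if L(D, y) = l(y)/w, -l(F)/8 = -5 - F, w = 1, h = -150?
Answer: 9989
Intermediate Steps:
l(F) = 40 + 8*F (l(F) = -8*(-5 - F) = 40 + 8*F)
z(N, X) = -1
L(D, y) = 40 + 8*y (L(D, y) = (40 + 8*y)/1 = (40 + 8*y)*1 = 40 + 8*y)
8829 - L(z(-13, -3), h) = 8829 - (40 + 8*(-150)) = 8829 - (40 - 1200) = 8829 - 1*(-1160) = 8829 + 1160 = 9989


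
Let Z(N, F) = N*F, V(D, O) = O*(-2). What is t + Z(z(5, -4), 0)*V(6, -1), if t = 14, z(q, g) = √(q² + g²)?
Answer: 14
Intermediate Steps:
z(q, g) = √(g² + q²)
V(D, O) = -2*O
Z(N, F) = F*N
t + Z(z(5, -4), 0)*V(6, -1) = 14 + (0*√((-4)² + 5²))*(-2*(-1)) = 14 + (0*√(16 + 25))*2 = 14 + (0*√41)*2 = 14 + 0*2 = 14 + 0 = 14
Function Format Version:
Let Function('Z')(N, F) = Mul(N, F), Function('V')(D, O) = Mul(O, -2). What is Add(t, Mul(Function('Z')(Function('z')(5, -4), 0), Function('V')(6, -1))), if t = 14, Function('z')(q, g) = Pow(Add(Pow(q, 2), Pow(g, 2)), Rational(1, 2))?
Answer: 14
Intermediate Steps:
Function('z')(q, g) = Pow(Add(Pow(g, 2), Pow(q, 2)), Rational(1, 2))
Function('V')(D, O) = Mul(-2, O)
Function('Z')(N, F) = Mul(F, N)
Add(t, Mul(Function('Z')(Function('z')(5, -4), 0), Function('V')(6, -1))) = Add(14, Mul(Mul(0, Pow(Add(Pow(-4, 2), Pow(5, 2)), Rational(1, 2))), Mul(-2, -1))) = Add(14, Mul(Mul(0, Pow(Add(16, 25), Rational(1, 2))), 2)) = Add(14, Mul(Mul(0, Pow(41, Rational(1, 2))), 2)) = Add(14, Mul(0, 2)) = Add(14, 0) = 14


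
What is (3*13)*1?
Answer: 39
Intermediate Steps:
(3*13)*1 = 39*1 = 39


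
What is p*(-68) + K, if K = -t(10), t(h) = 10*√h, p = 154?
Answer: -10472 - 10*√10 ≈ -10504.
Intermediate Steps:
K = -10*√10 ≈ -31.623
p*(-68) + K = 154*(-68) - 10*√10 = -10472 - 10*√10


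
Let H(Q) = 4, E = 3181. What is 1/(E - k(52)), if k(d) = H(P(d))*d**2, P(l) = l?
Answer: -1/7635 ≈ -0.00013098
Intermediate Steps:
k(d) = 4*d**2
1/(E - k(52)) = 1/(3181 - 4*52**2) = 1/(3181 - 4*2704) = 1/(3181 - 1*10816) = 1/(3181 - 10816) = 1/(-7635) = -1/7635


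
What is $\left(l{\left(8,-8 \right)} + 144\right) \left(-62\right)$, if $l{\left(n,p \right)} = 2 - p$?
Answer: $-9548$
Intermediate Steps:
$\left(l{\left(8,-8 \right)} + 144\right) \left(-62\right) = \left(\left(2 - -8\right) + 144\right) \left(-62\right) = \left(\left(2 + 8\right) + 144\right) \left(-62\right) = \left(10 + 144\right) \left(-62\right) = 154 \left(-62\right) = -9548$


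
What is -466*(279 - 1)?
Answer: -129548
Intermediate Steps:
-466*(279 - 1) = -466*278 = -129548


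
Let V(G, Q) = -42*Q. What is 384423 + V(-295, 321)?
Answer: 370941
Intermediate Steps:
384423 + V(-295, 321) = 384423 - 42*321 = 384423 - 13482 = 370941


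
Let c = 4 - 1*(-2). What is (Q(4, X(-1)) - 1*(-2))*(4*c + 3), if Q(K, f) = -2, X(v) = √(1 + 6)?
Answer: 0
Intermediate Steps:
X(v) = √7
c = 6 (c = 4 + 2 = 6)
(Q(4, X(-1)) - 1*(-2))*(4*c + 3) = (-2 - 1*(-2))*(4*6 + 3) = (-2 + 2)*(24 + 3) = 0*27 = 0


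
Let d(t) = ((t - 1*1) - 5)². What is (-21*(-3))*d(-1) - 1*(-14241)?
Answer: 17328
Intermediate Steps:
d(t) = (-6 + t)² (d(t) = ((t - 1) - 5)² = ((-1 + t) - 5)² = (-6 + t)²)
(-21*(-3))*d(-1) - 1*(-14241) = (-21*(-3))*(-6 - 1)² - 1*(-14241) = -7*(-9)*(-7)² + 14241 = 63*49 + 14241 = 3087 + 14241 = 17328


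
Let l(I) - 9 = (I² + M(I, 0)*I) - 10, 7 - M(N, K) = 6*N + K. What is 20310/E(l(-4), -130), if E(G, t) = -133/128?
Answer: -2599680/133 ≈ -19546.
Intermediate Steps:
M(N, K) = 7 - K - 6*N (M(N, K) = 7 - (6*N + K) = 7 - (K + 6*N) = 7 + (-K - 6*N) = 7 - K - 6*N)
l(I) = -1 + I² + I*(7 - 6*I) (l(I) = 9 + ((I² + (7 - 1*0 - 6*I)*I) - 10) = 9 + ((I² + (7 + 0 - 6*I)*I) - 10) = 9 + ((I² + (7 - 6*I)*I) - 10) = 9 + ((I² + I*(7 - 6*I)) - 10) = 9 + (-10 + I² + I*(7 - 6*I)) = -1 + I² + I*(7 - 6*I))
E(G, t) = -133/128 (E(G, t) = -133*1/128 = -133/128)
20310/E(l(-4), -130) = 20310/(-133/128) = 20310*(-128/133) = -2599680/133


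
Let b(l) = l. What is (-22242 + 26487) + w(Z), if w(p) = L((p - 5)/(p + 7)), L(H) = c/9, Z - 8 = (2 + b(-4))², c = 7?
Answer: 38212/9 ≈ 4245.8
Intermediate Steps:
Z = 12 (Z = 8 + (2 - 4)² = 8 + (-2)² = 8 + 4 = 12)
L(H) = 7/9
w(p) = 7/9
(-22242 + 26487) + w(Z) = (-22242 + 26487) + 7/9 = 4245 + 7/9 = 38212/9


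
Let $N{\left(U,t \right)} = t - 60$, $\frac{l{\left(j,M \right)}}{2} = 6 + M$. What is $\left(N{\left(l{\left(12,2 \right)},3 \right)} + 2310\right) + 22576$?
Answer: $24829$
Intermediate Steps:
$l{\left(j,M \right)} = 12 + 2 M$ ($l{\left(j,M \right)} = 2 \left(6 + M\right) = 12 + 2 M$)
$N{\left(U,t \right)} = -60 + t$ ($N{\left(U,t \right)} = t - 60 = -60 + t$)
$\left(N{\left(l{\left(12,2 \right)},3 \right)} + 2310\right) + 22576 = \left(\left(-60 + 3\right) + 2310\right) + 22576 = \left(-57 + 2310\right) + 22576 = 2253 + 22576 = 24829$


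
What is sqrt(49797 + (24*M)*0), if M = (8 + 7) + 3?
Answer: 3*sqrt(5533) ≈ 223.15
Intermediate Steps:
M = 18 (M = 15 + 3 = 18)
sqrt(49797 + (24*M)*0) = sqrt(49797 + (24*18)*0) = sqrt(49797 + 432*0) = sqrt(49797 + 0) = sqrt(49797) = 3*sqrt(5533)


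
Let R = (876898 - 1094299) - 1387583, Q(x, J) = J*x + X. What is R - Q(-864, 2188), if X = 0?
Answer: 285448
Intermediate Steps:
Q(x, J) = J*x (Q(x, J) = J*x + 0 = J*x)
R = -1604984 (R = -217401 - 1387583 = -1604984)
R - Q(-864, 2188) = -1604984 - 2188*(-864) = -1604984 - 1*(-1890432) = -1604984 + 1890432 = 285448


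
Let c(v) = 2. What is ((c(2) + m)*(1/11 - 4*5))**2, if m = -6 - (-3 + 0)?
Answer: 47961/121 ≈ 396.37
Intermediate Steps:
m = -3 (m = -6 - 1*(-3) = -6 + 3 = -3)
((c(2) + m)*(1/11 - 4*5))**2 = ((2 - 3)*(1/11 - 4*5))**2 = (-(1/11 - 20))**2 = (-1*(-219/11))**2 = (219/11)**2 = 47961/121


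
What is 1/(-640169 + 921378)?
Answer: 1/281209 ≈ 3.5561e-6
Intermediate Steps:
1/(-640169 + 921378) = 1/281209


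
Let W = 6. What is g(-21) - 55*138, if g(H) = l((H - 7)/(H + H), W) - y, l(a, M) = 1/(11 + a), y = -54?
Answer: -263757/35 ≈ -7535.9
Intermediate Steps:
g(H) = 54 + 1/(11 + (-7 + H)/(2*H)) (g(H) = 1/(11 + (H - 7)/(H + H)) - 1*(-54) = 1/(11 + (-7 + H)/((2*H))) + 54 = 1/(11 + (-7 + H)*(1/(2*H))) + 54 = 1/(11 + (-7 + H)/(2*H)) + 54 = 54 + 1/(11 + (-7 + H)/(2*H)))
g(-21) - 55*138 = 2*(-189 + 622*(-21))/(-7 + 23*(-21)) - 55*138 = 2*(-189 - 13062)/(-7 - 483) - 1*7590 = 2*(-13251)/(-490) - 7590 = 2*(-1/490)*(-13251) - 7590 = 1893/35 - 7590 = -263757/35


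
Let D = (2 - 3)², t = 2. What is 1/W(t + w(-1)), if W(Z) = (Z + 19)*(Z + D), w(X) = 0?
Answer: 1/63 ≈ 0.015873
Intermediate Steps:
D = 1 (D = (-1)² = 1)
W(Z) = (1 + Z)*(19 + Z) (W(Z) = (Z + 19)*(Z + 1) = (19 + Z)*(1 + Z) = (1 + Z)*(19 + Z))
1/W(t + w(-1)) = 1/(19 + (2 + 0)² + 20*(2 + 0)) = 1/(19 + 2² + 20*2) = 1/(19 + 4 + 40) = 1/63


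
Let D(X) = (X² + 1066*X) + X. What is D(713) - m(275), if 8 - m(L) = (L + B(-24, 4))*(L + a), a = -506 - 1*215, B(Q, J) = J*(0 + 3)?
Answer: 1141130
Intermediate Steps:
B(Q, J) = 3*J (B(Q, J) = J*3 = 3*J)
a = -721 (a = -506 - 215 = -721)
D(X) = X² + 1067*X
m(L) = 8 - (-721 + L)*(12 + L) (m(L) = 8 - (L + 3*4)*(L - 721) = 8 - (L + 12)*(-721 + L) = 8 - (12 + L)*(-721 + L) = 8 - (-721 + L)*(12 + L))
D(713) - m(275) = 713*(1067 + 713) - (8660 - 1*275² + 709*275) = 713*1780 - (8660 - 1*75625 + 194975) = 1269140 - (8660 - 75625 + 194975) = 1269140 - 1*128010 = 1269140 - 128010 = 1141130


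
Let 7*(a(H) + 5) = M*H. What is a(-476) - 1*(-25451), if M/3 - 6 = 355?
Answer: -48198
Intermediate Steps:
M = 1083 (M = 18 + 3*355 = 18 + 1065 = 1083)
a(H) = -5 + 1083*H/7 (a(H) = -5 + (1083*H)/7 = -5 + 1083*H/7)
a(-476) - 1*(-25451) = (-5 + (1083/7)*(-476)) - 1*(-25451) = (-5 - 73644) + 25451 = -73649 + 25451 = -48198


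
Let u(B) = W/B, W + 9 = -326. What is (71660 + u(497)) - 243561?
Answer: -85435132/497 ≈ -1.7190e+5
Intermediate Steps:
W = -335 (W = -9 - 326 = -335)
u(B) = -335/B
(71660 + u(497)) - 243561 = (71660 - 335/497) - 243561 = 35614685/497 - 243561 = -85435132/497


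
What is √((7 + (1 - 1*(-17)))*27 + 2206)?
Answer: √2881 ≈ 53.675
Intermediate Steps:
√((7 + (1 - 1*(-17)))*27 + 2206) = √((7 + (1 + 17))*27 + 2206) = √((7 + 18)*27 + 2206) = √(25*27 + 2206) = √(675 + 2206) = √2881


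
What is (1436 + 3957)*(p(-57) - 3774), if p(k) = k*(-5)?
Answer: -18816177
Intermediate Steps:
p(k) = -5*k
(1436 + 3957)*(p(-57) - 3774) = (1436 + 3957)*(-5*(-57) - 3774) = 5393*(285 - 3774) = 5393*(-3489) = -18816177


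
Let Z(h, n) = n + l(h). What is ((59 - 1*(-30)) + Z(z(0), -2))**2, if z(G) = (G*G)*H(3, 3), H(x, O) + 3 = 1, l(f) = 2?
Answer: 7921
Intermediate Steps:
H(x, O) = -2 (H(x, O) = -3 + 1 = -2)
z(G) = -2*G**2 (z(G) = (G*G)*(-2) = G**2*(-2) = -2*G**2)
Z(h, n) = 2 + n (Z(h, n) = n + 2 = 2 + n)
((59 - 1*(-30)) + Z(z(0), -2))**2 = ((59 - 1*(-30)) + (2 - 2))**2 = ((59 + 30) + 0)**2 = (89 + 0)**2 = 89**2 = 7921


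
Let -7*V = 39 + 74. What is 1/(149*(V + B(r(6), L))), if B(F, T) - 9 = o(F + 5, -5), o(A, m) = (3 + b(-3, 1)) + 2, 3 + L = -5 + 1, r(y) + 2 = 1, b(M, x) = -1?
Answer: -7/3278 ≈ -0.0021354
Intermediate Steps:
r(y) = -1 (r(y) = -2 + 1 = -1)
V = -113/7 (V = -(39 + 74)/7 = -⅐*113 = -113/7 ≈ -16.143)
L = -7 (L = -3 + (-5 + 1) = -3 - 4 = -7)
o(A, m) = 4 (o(A, m) = (3 - 1) + 2 = 2 + 2 = 4)
B(F, T) = 13 (B(F, T) = 9 + 4 = 13)
1/(149*(V + B(r(6), L))) = 1/(149*(-113/7 + 13)) = 1/(149*(-22/7)) = 1/(-3278/7) = -7/3278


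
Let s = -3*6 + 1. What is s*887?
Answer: -15079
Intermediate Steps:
s = -17 (s = -18 + 1 = -17)
s*887 = -17*887 = -15079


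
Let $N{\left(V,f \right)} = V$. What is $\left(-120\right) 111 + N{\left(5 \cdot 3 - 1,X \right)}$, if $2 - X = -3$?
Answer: $-13306$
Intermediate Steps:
$X = 5$ ($X = 2 - -3 = 2 + 3 = 5$)
$\left(-120\right) 111 + N{\left(5 \cdot 3 - 1,X \right)} = \left(-120\right) 111 + \left(5 \cdot 3 - 1\right) = -13320 + \left(15 - 1\right) = -13320 + 14 = -13306$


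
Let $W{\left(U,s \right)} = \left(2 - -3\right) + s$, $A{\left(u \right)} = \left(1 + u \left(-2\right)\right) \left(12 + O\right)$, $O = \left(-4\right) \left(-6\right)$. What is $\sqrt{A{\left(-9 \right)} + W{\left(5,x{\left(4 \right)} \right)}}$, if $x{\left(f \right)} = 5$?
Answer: $\sqrt{694} \approx 26.344$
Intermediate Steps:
$O = 24$
$A{\left(u \right)} = 36 - 72 u$ ($A{\left(u \right)} = \left(1 + u \left(-2\right)\right) \left(12 + 24\right) = \left(1 - 2 u\right) 36 = 36 - 72 u$)
$W{\left(U,s \right)} = 5 + s$ ($W{\left(U,s \right)} = \left(2 + 3\right) + s = 5 + s$)
$\sqrt{A{\left(-9 \right)} + W{\left(5,x{\left(4 \right)} \right)}} = \sqrt{\left(36 - -648\right) + \left(5 + 5\right)} = \sqrt{\left(36 + 648\right) + 10} = \sqrt{684 + 10} = \sqrt{694}$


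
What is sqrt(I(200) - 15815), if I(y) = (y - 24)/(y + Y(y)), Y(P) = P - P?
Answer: I*sqrt(395353)/5 ≈ 125.75*I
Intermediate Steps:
Y(P) = 0
I(y) = (-24 + y)/y (I(y) = (y - 24)/(y + 0) = (-24 + y)/y)
sqrt(I(200) - 15815) = sqrt((-24 + 200)/200 - 15815) = sqrt((1/200)*176 - 15815) = sqrt(22/25 - 15815) = sqrt(-395353/25) = I*sqrt(395353)/5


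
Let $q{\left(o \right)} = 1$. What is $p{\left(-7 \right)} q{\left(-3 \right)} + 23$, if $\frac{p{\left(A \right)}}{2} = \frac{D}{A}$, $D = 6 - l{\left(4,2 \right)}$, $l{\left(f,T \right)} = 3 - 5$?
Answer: $\frac{145}{7} \approx 20.714$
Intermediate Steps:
$l{\left(f,T \right)} = -2$ ($l{\left(f,T \right)} = 3 - 5 = -2$)
$D = 8$ ($D = 6 - -2 = 6 + 2 = 8$)
$p{\left(A \right)} = \frac{16}{A}$ ($p{\left(A \right)} = 2 \frac{8}{A} = \frac{16}{A}$)
$p{\left(-7 \right)} q{\left(-3 \right)} + 23 = \frac{16}{-7} \cdot 1 + 23 = 16 \left(- \frac{1}{7}\right) 1 + 23 = \left(- \frac{16}{7}\right) 1 + 23 = - \frac{16}{7} + 23 = \frac{145}{7}$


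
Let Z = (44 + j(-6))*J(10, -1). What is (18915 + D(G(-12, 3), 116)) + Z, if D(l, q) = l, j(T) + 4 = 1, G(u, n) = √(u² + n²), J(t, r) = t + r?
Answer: 19284 + 3*√17 ≈ 19296.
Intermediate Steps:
J(t, r) = r + t
G(u, n) = √(n² + u²)
j(T) = -3 (j(T) = -4 + 1 = -3)
Z = 369 (Z = (44 - 3)*(-1 + 10) = 41*9 = 369)
(18915 + D(G(-12, 3), 116)) + Z = (18915 + √(3² + (-12)²)) + 369 = (18915 + √(9 + 144)) + 369 = (18915 + √153) + 369 = (18915 + 3*√17) + 369 = 19284 + 3*√17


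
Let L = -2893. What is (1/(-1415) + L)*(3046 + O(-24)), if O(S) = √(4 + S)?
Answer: -12469093416/1415 - 8187192*I*√5/1415 ≈ -8.8121e+6 - 12938.0*I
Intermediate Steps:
(1/(-1415) + L)*(3046 + O(-24)) = (1/(-1415) - 2893)*(3046 + √(4 - 24)) = (-1/1415 - 2893)*(3046 + √(-20)) = -4093596*(3046 + 2*I*√5)/1415 = -12469093416/1415 - 8187192*I*√5/1415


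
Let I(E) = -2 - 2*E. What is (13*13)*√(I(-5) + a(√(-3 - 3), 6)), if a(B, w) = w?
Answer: 169*√14 ≈ 632.34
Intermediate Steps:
(13*13)*√(I(-5) + a(√(-3 - 3), 6)) = (13*13)*√((-2 - 2*(-5)) + 6) = 169*√((-2 + 10) + 6) = 169*√(8 + 6) = 169*√14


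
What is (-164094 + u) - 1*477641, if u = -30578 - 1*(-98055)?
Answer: -574258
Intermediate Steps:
u = 67477 (u = -30578 + 98055 = 67477)
(-164094 + u) - 1*477641 = (-164094 + 67477) - 1*477641 = -96617 - 477641 = -574258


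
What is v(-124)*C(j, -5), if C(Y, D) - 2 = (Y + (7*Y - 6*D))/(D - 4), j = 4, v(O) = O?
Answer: 5456/9 ≈ 606.22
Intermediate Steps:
C(Y, D) = 2 + (-6*D + 8*Y)/(-4 + D) (C(Y, D) = 2 + (Y + (7*Y - 6*D))/(D - 4) = 2 + (Y + (-6*D + 7*Y))/(-4 + D) = 2 + (-6*D + 8*Y)/(-4 + D))
v(-124)*C(j, -5) = -496*(-2 - 1*(-5) + 2*4)/(-4 - 5) = -496*(-2 + 5 + 8)/(-9) = -496*(-1)*11/9 = -124*(-44/9) = 5456/9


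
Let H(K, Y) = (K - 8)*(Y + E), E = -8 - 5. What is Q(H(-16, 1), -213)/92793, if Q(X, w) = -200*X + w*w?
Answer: -4077/30931 ≈ -0.13181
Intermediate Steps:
E = -13
H(K, Y) = (-13 + Y)*(-8 + K) (H(K, Y) = (K - 8)*(Y - 13) = (-8 + K)*(-13 + Y) = (-13 + Y)*(-8 + K))
Q(X, w) = w² - 200*X (Q(X, w) = -200*X + w² = w² - 200*X)
Q(H(-16, 1), -213)/92793 = ((-213)² - 200*(104 - 13*(-16) - 8*1 - 16*1))/92793 = (45369 - 200*(104 + 208 - 8 - 16))*(1/92793) = (45369 - 200*288)*(1/92793) = (45369 - 57600)*(1/92793) = -12231*1/92793 = -4077/30931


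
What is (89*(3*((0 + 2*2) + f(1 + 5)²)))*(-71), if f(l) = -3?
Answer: -246441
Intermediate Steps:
(89*(3*((0 + 2*2) + f(1 + 5)²)))*(-71) = (89*(3*((0 + 2*2) + (-3)²)))*(-71) = (89*(3*((0 + 4) + 9)))*(-71) = (89*(3*(4 + 9)))*(-71) = (89*(3*13))*(-71) = (89*39)*(-71) = 3471*(-71) = -246441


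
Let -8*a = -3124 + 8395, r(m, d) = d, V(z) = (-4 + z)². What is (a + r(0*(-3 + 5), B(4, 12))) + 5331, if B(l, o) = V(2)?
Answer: 37409/8 ≈ 4676.1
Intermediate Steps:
B(l, o) = 4 (B(l, o) = (-4 + 2)² = (-2)² = 4)
a = -5271/8 (a = -(-3124 + 8395)/8 = -⅛*5271 = -5271/8 ≈ -658.88)
(a + r(0*(-3 + 5), B(4, 12))) + 5331 = (-5271/8 + 4) + 5331 = -5239/8 + 5331 = 37409/8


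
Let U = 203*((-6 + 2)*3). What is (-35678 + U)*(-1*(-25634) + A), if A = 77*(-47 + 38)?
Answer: -950601274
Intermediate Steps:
A = -693 (A = 77*(-9) = -693)
U = -2436 (U = 203*(-4*3) = 203*(-12) = -2436)
(-35678 + U)*(-1*(-25634) + A) = (-35678 - 2436)*(-1*(-25634) - 693) = -38114*(25634 - 693) = -38114*24941 = -950601274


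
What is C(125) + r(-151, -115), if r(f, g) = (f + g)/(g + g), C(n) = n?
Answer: 14508/115 ≈ 126.16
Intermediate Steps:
r(f, g) = (f + g)/(2*g) (r(f, g) = (f + g)/((2*g)) = (f + g)*(1/(2*g)) = (f + g)/(2*g))
C(125) + r(-151, -115) = 125 + (1/2)*(-151 - 115)/(-115) = 125 + (1/2)*(-1/115)*(-266) = 125 + 133/115 = 14508/115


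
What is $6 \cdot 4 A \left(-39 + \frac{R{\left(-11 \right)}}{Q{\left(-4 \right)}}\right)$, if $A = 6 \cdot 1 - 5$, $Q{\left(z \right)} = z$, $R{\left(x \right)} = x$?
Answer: $-870$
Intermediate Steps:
$A = 1$ ($A = 6 - 5 = 1$)
$6 \cdot 4 A \left(-39 + \frac{R{\left(-11 \right)}}{Q{\left(-4 \right)}}\right) = 6 \cdot 4 \cdot 1 \left(-39 - \frac{11}{-4}\right) = 24 \cdot 1 \left(-39 - - \frac{11}{4}\right) = 24 \left(-39 + \frac{11}{4}\right) = 24 \left(- \frac{145}{4}\right) = -870$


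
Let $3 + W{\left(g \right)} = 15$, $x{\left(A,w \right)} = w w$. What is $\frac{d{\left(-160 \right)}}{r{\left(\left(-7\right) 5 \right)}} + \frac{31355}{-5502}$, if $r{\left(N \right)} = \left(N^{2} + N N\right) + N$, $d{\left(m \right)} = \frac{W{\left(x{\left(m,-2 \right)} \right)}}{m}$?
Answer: $- \frac{72116893}{12654600} \approx -5.6989$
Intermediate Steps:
$x{\left(A,w \right)} = w^{2}$
$W{\left(g \right)} = 12$ ($W{\left(g \right)} = -3 + 15 = 12$)
$d{\left(m \right)} = \frac{12}{m}$
$r{\left(N \right)} = N + 2 N^{2}$ ($r{\left(N \right)} = \left(N^{2} + N^{2}\right) + N = 2 N^{2} + N = N + 2 N^{2}$)
$\frac{d{\left(-160 \right)}}{r{\left(\left(-7\right) 5 \right)}} + \frac{31355}{-5502} = \frac{12 \frac{1}{-160}}{\left(-7\right) 5 \left(1 + 2 \left(\left(-7\right) 5\right)\right)} + \frac{31355}{-5502} = \frac{12 \left(- \frac{1}{160}\right)}{\left(-35\right) \left(1 + 2 \left(-35\right)\right)} + 31355 \left(- \frac{1}{5502}\right) = - \frac{3}{40 \left(- 35 \left(1 - 70\right)\right)} - \frac{31355}{5502} = - \frac{3}{40 \left(\left(-35\right) \left(-69\right)\right)} - \frac{31355}{5502} = - \frac{3}{40 \cdot 2415} - \frac{31355}{5502} = \left(- \frac{3}{40}\right) \frac{1}{2415} - \frac{31355}{5502} = - \frac{1}{32200} - \frac{31355}{5502} = - \frac{72116893}{12654600}$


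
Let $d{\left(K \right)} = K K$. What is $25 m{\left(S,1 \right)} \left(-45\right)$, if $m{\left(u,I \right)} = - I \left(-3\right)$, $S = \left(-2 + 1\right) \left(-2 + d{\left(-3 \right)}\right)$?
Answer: $-3375$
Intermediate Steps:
$d{\left(K \right)} = K^{2}$
$S = -7$ ($S = \left(-2 + 1\right) \left(-2 + \left(-3\right)^{2}\right) = - (-2 + 9) = \left(-1\right) 7 = -7$)
$m{\left(u,I \right)} = 3 I$
$25 m{\left(S,1 \right)} \left(-45\right) = 25 \cdot 3 \cdot 1 \left(-45\right) = 25 \cdot 3 \left(-45\right) = 75 \left(-45\right) = -3375$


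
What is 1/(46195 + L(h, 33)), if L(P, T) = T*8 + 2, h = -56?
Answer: 1/46461 ≈ 2.1523e-5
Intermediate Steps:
L(P, T) = 2 + 8*T (L(P, T) = 8*T + 2 = 2 + 8*T)
1/(46195 + L(h, 33)) = 1/(46195 + (2 + 8*33)) = 1/(46195 + (2 + 264)) = 1/(46195 + 266) = 1/46461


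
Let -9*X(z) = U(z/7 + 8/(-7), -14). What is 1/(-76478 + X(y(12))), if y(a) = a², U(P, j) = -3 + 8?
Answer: -9/688307 ≈ -1.3076e-5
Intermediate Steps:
U(P, j) = 5
X(z) = -5/9 (X(z) = -⅑*5 = -5/9)
1/(-76478 + X(y(12))) = 1/(-76478 - 5/9) = 1/(-688307/9) = -9/688307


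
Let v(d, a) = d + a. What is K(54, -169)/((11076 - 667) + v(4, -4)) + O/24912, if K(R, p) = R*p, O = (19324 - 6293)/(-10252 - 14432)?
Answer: -5611966815487/6400783553472 ≈ -0.87676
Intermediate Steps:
v(d, a) = a + d
O = -13031/24684 (O = 13031/(-24684) = 13031*(-1/24684) = -13031/24684 ≈ -0.52791)
K(54, -169)/((11076 - 667) + v(4, -4)) + O/24912 = (54*(-169))/((11076 - 667) + (-4 + 4)) - 13031/24684/24912 = -9126/(10409 + 0) - 13031/24684*1/24912 = -9126/10409 - 13031/614927808 = -5611966815487/6400783553472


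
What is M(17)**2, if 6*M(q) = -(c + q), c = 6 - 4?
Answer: 361/36 ≈ 10.028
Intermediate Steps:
c = 2
M(q) = -1/3 - q/6 (M(q) = (-(2 + q))/6 = (-2 - q)/6 = -1/3 - q/6)
M(17)**2 = (-1/3 - 1/6*17)**2 = (-1/3 - 17/6)**2 = (-19/6)**2 = 361/36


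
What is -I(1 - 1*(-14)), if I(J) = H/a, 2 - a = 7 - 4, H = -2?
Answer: -2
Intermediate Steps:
a = -1 (a = 2 - (7 - 4) = 2 - 1*3 = 2 - 3 = -1)
I(J) = 2 (I(J) = -2/(-1) = -2*(-1) = 2)
-I(1 - 1*(-14)) = -1*2 = -2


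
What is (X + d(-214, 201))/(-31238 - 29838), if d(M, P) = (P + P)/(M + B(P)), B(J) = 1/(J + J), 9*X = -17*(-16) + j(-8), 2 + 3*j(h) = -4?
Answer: -1209603/2627092526 ≈ -0.00046043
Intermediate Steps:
j(h) = -2 (j(h) = -2/3 + (1/3)*(-4) = -2/3 - 4/3 = -2)
X = 30 (X = (-17*(-16) - 2)/9 = (272 - 2)/9 = (1/9)*270 = 30)
B(J) = 1/(2*J)
d(M, P) = 2*P/(M + 1/(2*P)) (d(M, P) = (P + P)/(M + 1/(2*P)) = (2*P)/(M + 1/(2*P)) = 2*P/(M + 1/(2*P)))
(X + d(-214, 201))/(-31238 - 29838) = (30 + 4*201**2/(1 + 2*(-214)*201))/(-31238 - 29838) = (30 + 4*40401/(1 - 86028))/(-61076) = (30 + 4*40401/(-86027))*(-1/61076) = (30 + 4*40401*(-1/86027))*(-1/61076) = (30 - 161604/86027)*(-1/61076) = (2419206/86027)*(-1/61076) = -1209603/2627092526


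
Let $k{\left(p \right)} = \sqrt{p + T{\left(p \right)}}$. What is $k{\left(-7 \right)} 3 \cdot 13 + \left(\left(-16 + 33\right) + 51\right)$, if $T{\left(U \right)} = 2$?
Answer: $68 + 39 i \sqrt{5} \approx 68.0 + 87.207 i$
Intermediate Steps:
$k{\left(p \right)} = \sqrt{2 + p}$ ($k{\left(p \right)} = \sqrt{p + 2} = \sqrt{2 + p}$)
$k{\left(-7 \right)} 3 \cdot 13 + \left(\left(-16 + 33\right) + 51\right) = \sqrt{2 - 7} \cdot 3 \cdot 13 + \left(\left(-16 + 33\right) + 51\right) = \sqrt{-5} \cdot 39 + \left(17 + 51\right) = i \sqrt{5} \cdot 39 + 68 = 39 i \sqrt{5} + 68 = 68 + 39 i \sqrt{5}$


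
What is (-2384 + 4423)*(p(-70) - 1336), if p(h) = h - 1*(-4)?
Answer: -2858678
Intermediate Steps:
p(h) = 4 + h (p(h) = h + 4 = 4 + h)
(-2384 + 4423)*(p(-70) - 1336) = (-2384 + 4423)*((4 - 70) - 1336) = 2039*(-66 - 1336) = 2039*(-1402) = -2858678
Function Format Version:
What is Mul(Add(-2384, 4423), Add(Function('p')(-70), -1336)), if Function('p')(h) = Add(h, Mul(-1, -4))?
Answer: -2858678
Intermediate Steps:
Function('p')(h) = Add(4, h) (Function('p')(h) = Add(h, 4) = Add(4, h))
Mul(Add(-2384, 4423), Add(Function('p')(-70), -1336)) = Mul(Add(-2384, 4423), Add(Add(4, -70), -1336)) = Mul(2039, Add(-66, -1336)) = Mul(2039, -1402) = -2858678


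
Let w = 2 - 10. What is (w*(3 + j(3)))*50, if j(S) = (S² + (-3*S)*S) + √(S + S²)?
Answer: 6000 - 800*√3 ≈ 4614.4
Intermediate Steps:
j(S) = √(S + S²) - 2*S² (j(S) = (S² - 3*S²) + √(S + S²) = -2*S² + √(S + S²) = √(S + S²) - 2*S²)
w = -8
(w*(3 + j(3)))*50 = -8*(3 + (√(3*(1 + 3)) - 2*3²))*50 = -8*(3 + (√(3*4) - 2*9))*50 = -8*(3 + (√12 - 18))*50 = -8*(3 + (2*√3 - 18))*50 = -8*(3 + (-18 + 2*√3))*50 = -8*(-15 + 2*√3)*50 = (120 - 16*√3)*50 = 6000 - 800*√3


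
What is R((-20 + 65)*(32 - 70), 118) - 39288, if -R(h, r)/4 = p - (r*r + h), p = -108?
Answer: 10000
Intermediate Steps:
R(h, r) = 432 + 4*h + 4*r² (R(h, r) = -4*(-108 - (r*r + h)) = -4*(-108 - (r² + h)) = -4*(-108 - (h + r²)) = -4*(-108 + (-h - r²)) = -4*(-108 - h - r²) = 432 + 4*h + 4*r²)
R((-20 + 65)*(32 - 70), 118) - 39288 = (432 + 4*((-20 + 65)*(32 - 70)) + 4*118²) - 39288 = (432 + 4*(45*(-38)) + 4*13924) - 39288 = (432 + 4*(-1710) + 55696) - 39288 = (432 - 6840 + 55696) - 39288 = 49288 - 39288 = 10000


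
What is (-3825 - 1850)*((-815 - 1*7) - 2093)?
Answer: 16542625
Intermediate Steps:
(-3825 - 1850)*((-815 - 1*7) - 2093) = -5675*((-815 - 7) - 2093) = -5675*(-822 - 2093) = -5675*(-2915) = 16542625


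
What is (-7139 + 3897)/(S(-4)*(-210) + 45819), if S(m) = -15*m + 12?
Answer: -3242/30699 ≈ -0.10561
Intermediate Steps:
S(m) = 12 - 15*m
(-7139 + 3897)/(S(-4)*(-210) + 45819) = (-7139 + 3897)/((12 - 15*(-4))*(-210) + 45819) = -3242/((12 + 60)*(-210) + 45819) = -3242/(72*(-210) + 45819) = -3242/(-15120 + 45819) = -3242/30699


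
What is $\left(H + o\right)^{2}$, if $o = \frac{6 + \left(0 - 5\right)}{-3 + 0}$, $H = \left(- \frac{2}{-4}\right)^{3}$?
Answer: $\frac{25}{576} \approx 0.043403$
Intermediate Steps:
$H = \frac{1}{8}$ ($H = \left(\left(-2\right) \left(- \frac{1}{4}\right)\right)^{3} = \left(\frac{1}{2}\right)^{3} = \frac{1}{8} \approx 0.125$)
$o = - \frac{1}{3}$ ($o = \frac{6 + \left(0 - 5\right)}{-3} = \left(6 - 5\right) \left(- \frac{1}{3}\right) = 1 \left(- \frac{1}{3}\right) = - \frac{1}{3} \approx -0.33333$)
$\left(H + o\right)^{2} = \left(\frac{1}{8} - \frac{1}{3}\right)^{2} = \left(- \frac{5}{24}\right)^{2} = \frac{25}{576}$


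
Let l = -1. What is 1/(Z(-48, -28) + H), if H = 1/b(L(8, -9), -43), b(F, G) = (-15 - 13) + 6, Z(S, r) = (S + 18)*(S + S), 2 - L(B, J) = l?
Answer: 22/63359 ≈ 0.00034723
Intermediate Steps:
L(B, J) = 3 (L(B, J) = 2 - 1*(-1) = 2 + 1 = 3)
Z(S, r) = 2*S*(18 + S) (Z(S, r) = (18 + S)*(2*S) = 2*S*(18 + S))
b(F, G) = -22 (b(F, G) = -28 + 6 = -22)
H = -1/22 (H = 1/(-22) = -1/22 ≈ -0.045455)
1/(Z(-48, -28) + H) = 1/(2*(-48)*(18 - 48) - 1/22) = 1/(2*(-48)*(-30) - 1/22) = 1/(2880 - 1/22) = 1/(63359/22) = 22/63359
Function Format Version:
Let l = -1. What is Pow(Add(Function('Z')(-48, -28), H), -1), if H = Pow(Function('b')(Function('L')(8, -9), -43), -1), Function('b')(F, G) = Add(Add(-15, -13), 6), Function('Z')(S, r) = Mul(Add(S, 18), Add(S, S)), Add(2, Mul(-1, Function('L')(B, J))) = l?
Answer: Rational(22, 63359) ≈ 0.00034723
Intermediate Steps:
Function('L')(B, J) = 3 (Function('L')(B, J) = Add(2, Mul(-1, -1)) = Add(2, 1) = 3)
Function('Z')(S, r) = Mul(2, S, Add(18, S)) (Function('Z')(S, r) = Mul(Add(18, S), Mul(2, S)) = Mul(2, S, Add(18, S)))
Function('b')(F, G) = -22 (Function('b')(F, G) = Add(-28, 6) = -22)
H = Rational(-1, 22) (H = Pow(-22, -1) = Rational(-1, 22) ≈ -0.045455)
Pow(Add(Function('Z')(-48, -28), H), -1) = Pow(Add(Mul(2, -48, Add(18, -48)), Rational(-1, 22)), -1) = Pow(Add(Mul(2, -48, -30), Rational(-1, 22)), -1) = Pow(Add(2880, Rational(-1, 22)), -1) = Pow(Rational(63359, 22), -1) = Rational(22, 63359)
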